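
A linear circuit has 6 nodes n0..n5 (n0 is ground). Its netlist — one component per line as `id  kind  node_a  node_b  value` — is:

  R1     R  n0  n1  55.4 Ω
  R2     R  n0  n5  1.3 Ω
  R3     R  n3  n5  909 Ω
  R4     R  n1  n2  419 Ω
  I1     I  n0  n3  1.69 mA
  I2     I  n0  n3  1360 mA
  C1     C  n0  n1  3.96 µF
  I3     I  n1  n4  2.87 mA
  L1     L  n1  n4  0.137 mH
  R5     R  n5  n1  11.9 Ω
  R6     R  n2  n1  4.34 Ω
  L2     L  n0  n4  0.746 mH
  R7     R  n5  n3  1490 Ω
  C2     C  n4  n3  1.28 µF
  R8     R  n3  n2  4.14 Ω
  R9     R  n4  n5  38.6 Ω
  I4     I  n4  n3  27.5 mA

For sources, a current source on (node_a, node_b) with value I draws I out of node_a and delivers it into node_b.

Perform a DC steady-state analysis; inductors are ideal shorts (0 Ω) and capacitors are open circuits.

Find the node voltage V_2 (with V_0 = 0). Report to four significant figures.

Element admittances at DC:
  Y(R1) = 0.01805 S between n0,n1
  Y(R2) = 0.7692 S between n0,n5
  Y(R3) = 0.001100 S between n3,n5
  Y(R4) = 0.002387 S between n1,n2
  I1: injects 0.00169 A into n3 (from n0)
  I2: injects 1.36 A into n3 (from n0)
  Y(C1) = 0.000 S between n0,n1
  I3: injects 0.00287 A into n4 (from n1)
  L1: short n1↔n4 (DC inductor)
  Y(R5) = 0.08403 S between n5,n1
  Y(R6) = 0.2304 S between n2,n1
  L2: short n0↔n4 (DC inductor)
  Y(R7) = 0.0006711 S between n5,n3
  Y(C2) = 0.000 S between n4,n3
  Y(R8) = 0.2415 S between n3,n2
  Y(R9) = 0.02591 S between n4,n5
  I4: injects 0.0275 A into n3 (from n4)
Assemble and solve the 7×7 MNA system:
  V(n1)=0.000  V(n2)=5.880  V(n3)=11.55  V(n4)=0.000  V(n5)=0.02322
  i(L1)=1.368  i(L2)=-1.344

5.880 V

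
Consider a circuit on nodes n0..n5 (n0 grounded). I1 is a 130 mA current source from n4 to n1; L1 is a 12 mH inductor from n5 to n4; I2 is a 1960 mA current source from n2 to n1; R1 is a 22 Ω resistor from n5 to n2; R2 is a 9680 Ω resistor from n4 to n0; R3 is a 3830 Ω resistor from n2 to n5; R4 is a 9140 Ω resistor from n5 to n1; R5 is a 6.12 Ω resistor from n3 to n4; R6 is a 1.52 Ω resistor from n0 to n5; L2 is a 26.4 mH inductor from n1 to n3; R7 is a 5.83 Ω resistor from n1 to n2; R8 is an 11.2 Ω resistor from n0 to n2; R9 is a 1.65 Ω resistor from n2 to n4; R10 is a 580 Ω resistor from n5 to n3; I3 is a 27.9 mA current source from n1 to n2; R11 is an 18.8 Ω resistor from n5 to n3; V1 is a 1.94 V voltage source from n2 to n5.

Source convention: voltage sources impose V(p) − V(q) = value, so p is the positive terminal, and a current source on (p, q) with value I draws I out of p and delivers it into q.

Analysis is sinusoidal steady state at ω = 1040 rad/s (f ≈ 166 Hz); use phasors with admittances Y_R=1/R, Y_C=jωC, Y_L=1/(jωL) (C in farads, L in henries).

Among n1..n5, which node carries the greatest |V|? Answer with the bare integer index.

1

MNA unknowns: 5 node voltages V₁..V_5 plus 1 source current (V1)
I1: z[4]−=0.13, z[1]+=0.13
L1: Y=0.000-0.08013j on G[5,4]
I2: z[2]−=1.96, z[1]+=1.96
R1: Y=0.04545+0.000j on G[5,2]
R2: Y=0.0001033+0.000j on G[4,0]
R3: Y=0.0002611+0.000j on G[2,5]
R4: Y=0.0001094+0.000j on G[5,1]
R5: Y=0.1634+0.000j on G[3,4]
R6: Y=0.6579+0.000j on G[0,5]
L2: Y=0.000-0.03642j on G[1,3]
R7: Y=0.1715+0.000j on G[1,2]
R8: Y=0.08929+0.000j on G[0,2]
R9: Y=0.6061+0.000j on G[2,4]
R10: Y=0.001724+0.000j on G[5,3]
I3: z[1]−=0.0279, z[2]+=0.0279
R11: Y=0.05319+0.000j on G[5,3]
V1: row V2−V5=1.94, i_V1 at 2,5
solve → V1=12.80+2.323j, V2=1.708+3.247e-05j, V3=1.857-2.002j, V4=1.595-0.2348j, V5=-0.2320+3.247e-05j
aux → i_V1=-0.3387+0.2561j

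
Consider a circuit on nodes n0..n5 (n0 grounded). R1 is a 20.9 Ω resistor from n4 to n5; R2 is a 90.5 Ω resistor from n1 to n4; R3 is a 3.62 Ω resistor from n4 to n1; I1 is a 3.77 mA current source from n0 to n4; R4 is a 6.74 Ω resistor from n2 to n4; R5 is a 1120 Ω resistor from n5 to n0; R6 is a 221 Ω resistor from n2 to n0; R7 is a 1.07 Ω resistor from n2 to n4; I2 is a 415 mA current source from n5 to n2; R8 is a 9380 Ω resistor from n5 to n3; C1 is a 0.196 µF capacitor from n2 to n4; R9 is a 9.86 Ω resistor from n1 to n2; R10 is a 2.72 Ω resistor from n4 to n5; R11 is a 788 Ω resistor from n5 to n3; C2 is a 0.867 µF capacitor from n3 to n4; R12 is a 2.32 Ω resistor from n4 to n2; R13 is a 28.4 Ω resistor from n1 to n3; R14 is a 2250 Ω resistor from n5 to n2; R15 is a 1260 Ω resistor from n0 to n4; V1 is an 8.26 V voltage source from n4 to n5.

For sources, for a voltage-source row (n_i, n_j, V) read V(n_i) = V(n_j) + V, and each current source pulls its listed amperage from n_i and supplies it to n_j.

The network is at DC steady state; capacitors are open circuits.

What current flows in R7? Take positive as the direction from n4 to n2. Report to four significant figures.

Apply KCL at each of the 5 non-ground nodes and solve the resulting linear system.
Node n1: branches {R2, R3, R9, R13} → V_1 = 1.648
Node n2: branches {R4, R6, R7, I2, C1, R9, R12, R14} → V_2 = 1.863
Node n3: branches {R8, R11, C2, R13} → V_3 = 1.336
Node n4: branches {R1, R2, R3, I1, R4, R7, C1, R10, C2, R12, R15, V1} → V_4 = 1.611
Node n5: branches {R1, R5, I2, R8, R10, R11, R14, V1} → V_5 = -6.649
Source currents: i(V1)=-3.038

-0.2352 A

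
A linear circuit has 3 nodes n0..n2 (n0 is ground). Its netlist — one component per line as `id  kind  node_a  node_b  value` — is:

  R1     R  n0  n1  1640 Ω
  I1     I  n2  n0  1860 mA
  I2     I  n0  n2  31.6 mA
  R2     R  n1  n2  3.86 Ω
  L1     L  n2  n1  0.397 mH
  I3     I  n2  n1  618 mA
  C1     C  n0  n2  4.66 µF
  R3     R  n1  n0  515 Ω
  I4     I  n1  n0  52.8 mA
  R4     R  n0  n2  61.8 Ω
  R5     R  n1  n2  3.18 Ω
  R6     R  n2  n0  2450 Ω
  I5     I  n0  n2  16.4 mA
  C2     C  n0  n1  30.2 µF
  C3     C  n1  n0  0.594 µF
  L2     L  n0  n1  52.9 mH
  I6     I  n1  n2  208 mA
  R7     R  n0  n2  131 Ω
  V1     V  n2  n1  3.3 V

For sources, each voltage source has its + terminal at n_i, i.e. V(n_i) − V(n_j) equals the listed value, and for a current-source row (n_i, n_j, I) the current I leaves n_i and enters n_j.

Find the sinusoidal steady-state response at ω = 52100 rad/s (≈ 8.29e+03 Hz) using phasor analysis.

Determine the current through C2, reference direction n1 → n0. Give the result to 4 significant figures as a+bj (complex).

Element admittances at ω=52100 rad/s:
  Y(R1) = 0.0006098+0.000j S between n0,n1
  I1: injects 1.86 A into n0 (from n2)
  I2: injects 0.0316 A into n2 (from n0)
  Y(R2) = 0.2591+0.000j S between n1,n2
  Y(L1) = 0.000-0.04835j S between n2,n1
  I3: injects 0.618 A into n1 (from n2)
  Y(C1) = 0.000+0.2428j S between n0,n2
  Y(R3) = 0.001942+0.000j S between n1,n0
  I4: injects 0.0528 A into n0 (from n1)
  Y(R4) = 0.01618+0.000j S between n0,n2
  Y(R5) = 0.3145+0.000j S between n1,n2
  Y(R6) = 0.0004082+0.000j S between n2,n0
  I5: injects 0.0164 A into n2 (from n0)
  Y(C2) = 0.000+1.573j S between n0,n1
  Y(C3) = 0.000+0.03095j S between n1,n0
  Y(L2) = 0.000-0.0003628j S between n0,n1
  I6: injects 0.208 A into n2 (from n1)
  Y(R7) = 0.007634+0.000j S between n0,n2
  V1: constraint V(n2)−V(n1) = 3.3
Assemble and solve the 3×3 MNA system:
  V(n1)=-0.4490+1.047j  V(n2)=2.851+1.047j
  i(V1)=-3.930-0.5580j

-1.647-0.7065j A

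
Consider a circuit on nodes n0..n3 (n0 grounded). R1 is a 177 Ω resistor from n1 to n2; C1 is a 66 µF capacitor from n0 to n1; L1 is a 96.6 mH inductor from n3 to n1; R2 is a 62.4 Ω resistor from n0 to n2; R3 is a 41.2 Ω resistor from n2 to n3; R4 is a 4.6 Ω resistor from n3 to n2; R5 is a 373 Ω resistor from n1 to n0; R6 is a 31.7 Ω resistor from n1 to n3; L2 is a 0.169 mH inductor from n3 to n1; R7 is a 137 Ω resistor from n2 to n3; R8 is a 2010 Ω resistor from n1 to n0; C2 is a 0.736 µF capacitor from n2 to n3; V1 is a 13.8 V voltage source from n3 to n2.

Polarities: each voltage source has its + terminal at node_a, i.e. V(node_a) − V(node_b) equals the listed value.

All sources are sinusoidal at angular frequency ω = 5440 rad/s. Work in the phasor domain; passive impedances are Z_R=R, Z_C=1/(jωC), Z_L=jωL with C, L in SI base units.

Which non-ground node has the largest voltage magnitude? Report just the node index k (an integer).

Apply KCL at each of the 3 non-ground nodes and solve the resulting linear system.
Node n1: branches {R1, C1, L1, R5, R6, L2, R8} → V_1 = 0.02065-0.6147j
Node n2: branches {R1, R2, R3, R4, R7, C2, V1} → V_2 = -13.78-0.3407j
Node n3: branches {L1, R3, R4, R6, L2, R7, C2, V1} → V_3 = 0.02499-0.3407j
Source currents: i(V1)=-3.734-0.05916j

2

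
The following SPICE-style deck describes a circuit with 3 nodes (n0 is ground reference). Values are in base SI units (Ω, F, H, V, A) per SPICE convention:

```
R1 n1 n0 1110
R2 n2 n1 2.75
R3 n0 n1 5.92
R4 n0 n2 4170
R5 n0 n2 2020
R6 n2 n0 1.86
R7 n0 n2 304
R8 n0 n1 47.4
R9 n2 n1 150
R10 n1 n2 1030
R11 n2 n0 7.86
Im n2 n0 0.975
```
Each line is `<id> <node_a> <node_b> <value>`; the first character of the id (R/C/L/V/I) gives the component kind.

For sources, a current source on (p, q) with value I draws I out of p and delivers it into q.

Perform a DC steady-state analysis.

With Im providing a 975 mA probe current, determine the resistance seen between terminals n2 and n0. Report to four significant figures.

R_eq = 1.258 Ω

MNA unknowns: 2 node voltages V₁..V_2
R1: Y=0.0009009 on G[1,0]
R2: Y=0.3636 on G[2,1]
R3: Y=0.1689 on G[0,1]
R4: Y=0.0002398 on G[0,2]
R5: Y=0.0004950 on G[0,2]
R6: Y=0.5376 on G[2,0]
R7: Y=0.003289 on G[0,2]
R8: Y=0.02110 on G[0,1]
R9: Y=0.006667 on G[2,1]
R10: Y=0.0009709 on G[1,2]
R11: Y=0.1272 on G[2,0]
Im: z[2]−=0.975, z[0]+=0.975
solve → V1=-0.8100, V2=-1.226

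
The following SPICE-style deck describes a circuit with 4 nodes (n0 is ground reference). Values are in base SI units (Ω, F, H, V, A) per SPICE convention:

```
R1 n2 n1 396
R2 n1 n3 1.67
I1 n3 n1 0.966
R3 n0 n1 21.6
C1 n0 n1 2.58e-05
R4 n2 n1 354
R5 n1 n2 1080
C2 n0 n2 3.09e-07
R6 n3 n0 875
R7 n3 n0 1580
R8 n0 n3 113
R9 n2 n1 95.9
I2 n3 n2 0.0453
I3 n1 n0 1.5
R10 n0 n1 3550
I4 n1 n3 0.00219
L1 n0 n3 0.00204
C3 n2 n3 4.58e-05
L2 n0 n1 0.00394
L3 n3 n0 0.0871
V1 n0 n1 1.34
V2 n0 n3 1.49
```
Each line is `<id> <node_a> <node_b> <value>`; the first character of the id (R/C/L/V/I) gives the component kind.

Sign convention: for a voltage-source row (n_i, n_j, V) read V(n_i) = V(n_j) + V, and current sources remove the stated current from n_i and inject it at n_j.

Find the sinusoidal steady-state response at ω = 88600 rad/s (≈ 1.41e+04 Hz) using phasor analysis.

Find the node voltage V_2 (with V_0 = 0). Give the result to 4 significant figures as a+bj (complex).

-1.480-0.01166j V

Apply KCL at each of the 3 non-ground nodes and solve the resulting linear system.
Node n1: branches {R1, R2, I1, R3, C1, R4, R5, R9, I3, R10, I4, L2, V1} → V_1 = -1.340+0.000j
Node n2: branches {R1, R4, R5, C2, R9, I2, C3} → V_2 = -1.480-0.01166j
Node n3: branches {R2, I1, R6, R7, R8, I2, I4, L1, C3, L3, V2} → V_3 = -1.490+0.000j
Source currents: i(V1)=0.5659-3.059j, i(V2)=0.8561-0.03228j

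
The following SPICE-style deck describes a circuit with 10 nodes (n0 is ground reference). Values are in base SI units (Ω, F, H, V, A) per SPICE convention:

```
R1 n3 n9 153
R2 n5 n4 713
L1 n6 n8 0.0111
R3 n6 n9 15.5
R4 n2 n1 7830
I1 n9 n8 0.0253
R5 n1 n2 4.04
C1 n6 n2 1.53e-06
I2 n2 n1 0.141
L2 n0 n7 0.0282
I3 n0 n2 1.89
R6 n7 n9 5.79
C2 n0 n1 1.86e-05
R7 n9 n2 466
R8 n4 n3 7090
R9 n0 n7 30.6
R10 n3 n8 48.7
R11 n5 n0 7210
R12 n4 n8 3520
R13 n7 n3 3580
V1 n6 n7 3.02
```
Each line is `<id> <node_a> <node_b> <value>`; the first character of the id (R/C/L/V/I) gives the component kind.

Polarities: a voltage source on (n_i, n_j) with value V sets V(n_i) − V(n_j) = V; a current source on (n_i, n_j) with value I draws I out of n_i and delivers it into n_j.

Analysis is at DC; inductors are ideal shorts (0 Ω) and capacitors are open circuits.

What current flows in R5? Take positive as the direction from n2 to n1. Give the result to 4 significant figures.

-0.1409 A

Element admittances at DC:
  Y(R1) = 0.006536 S between n3,n9
  Y(R2) = 0.001403 S between n5,n4
  L1: short n6↔n8 (DC inductor)
  Y(R3) = 0.06452 S between n6,n9
  Y(R4) = 0.0001277 S between n2,n1
  I1: injects 0.0253 A into n8 (from n9)
  Y(R5) = 0.2475 S between n1,n2
  Y(C1) = 0.000 S between n6,n2
  I2: injects 0.141 A into n1 (from n2)
  L2: short n0↔n7 (DC inductor)
  I3: injects 1.89 A into n2 (from n0)
  Y(R6) = 0.1727 S between n7,n9
  Y(C2) = 0.000 S between n0,n1
  Y(R7) = 0.002146 S between n9,n2
  Y(R8) = 0.0001410 S between n4,n3
  Y(R9) = 0.03268 S between n0,n7
  Y(R10) = 0.02053 S between n3,n8
  Y(R11) = 0.0001387 S between n5,n0
  Y(R12) = 0.0002841 S between n4,n8
  Y(R13) = 0.0002793 S between n7,n3
  V1: constraint V(n6)−V(n7) = 3.02
Assemble and solve the 12×12 MNA system:
  V(n1)=889.9  V(n2)=889.3  V(n3)=4.306  V(n4)=2.658  V(n5)=2.418  V(n6)=3.020  V(n7)=0.000  V(n8)=3.020  V(n9)=8.564
  i(L1)=-0.05160  i(L2)=-1.890  i(V1)=0.4093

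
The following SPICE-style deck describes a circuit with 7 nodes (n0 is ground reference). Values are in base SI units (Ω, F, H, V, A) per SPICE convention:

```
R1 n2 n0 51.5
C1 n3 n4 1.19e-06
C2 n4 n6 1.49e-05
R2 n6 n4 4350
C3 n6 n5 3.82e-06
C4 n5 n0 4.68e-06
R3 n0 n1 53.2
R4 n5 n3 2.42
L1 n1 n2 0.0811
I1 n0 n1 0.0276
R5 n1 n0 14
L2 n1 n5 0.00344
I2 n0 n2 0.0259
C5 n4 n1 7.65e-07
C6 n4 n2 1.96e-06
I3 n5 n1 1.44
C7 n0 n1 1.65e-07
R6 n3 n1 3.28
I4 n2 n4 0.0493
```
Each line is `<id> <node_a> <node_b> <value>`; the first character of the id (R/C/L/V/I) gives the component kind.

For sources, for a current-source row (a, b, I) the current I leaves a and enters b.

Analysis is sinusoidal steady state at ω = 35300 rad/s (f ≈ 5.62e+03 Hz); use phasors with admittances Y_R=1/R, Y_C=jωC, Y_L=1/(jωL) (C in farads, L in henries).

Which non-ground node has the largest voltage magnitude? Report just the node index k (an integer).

1

MNA unknowns: 6 node voltages V₁..V_6
R1: Y=0.01942+0.000j on G[2,0]
C1: Y=0.000+0.04201j on G[3,4]
C2: Y=0.000+0.5260j on G[4,6]
R2: Y=0.0002299+0.000j on G[6,4]
C3: Y=0.000+0.1348j on G[6,5]
C4: Y=0.000+0.1652j on G[5,0]
R3: Y=0.01880+0.000j on G[0,1]
R4: Y=0.4132+0.000j on G[5,3]
L1: Y=0.000-0.0003493j on G[1,2]
I1: z[0]−=0.0276, z[1]+=0.0276
R5: Y=0.07143+0.000j on G[1,0]
L2: Y=0.000-0.008235j on G[1,5]
I2: z[0]−=0.0259, z[2]+=0.0259
C5: Y=0.000+0.02700j on G[4,1]
C6: Y=0.000+0.06919j on G[4,2]
I3: z[5]−=1.44, z[1]+=1.44
C7: Y=0.000+0.005825j on G[0,1]
R6: Y=0.3049+0.000j on G[3,1]
I4: z[2]−=0.0493, z[4]+=0.0493
solve → V1=4.867+1.027j, V2=-0.3073+2.009j, V3=1.504+1.666j, V4=0.2827+1.752j, V5=-0.9685+2.262j, V6=0.02734+1.856j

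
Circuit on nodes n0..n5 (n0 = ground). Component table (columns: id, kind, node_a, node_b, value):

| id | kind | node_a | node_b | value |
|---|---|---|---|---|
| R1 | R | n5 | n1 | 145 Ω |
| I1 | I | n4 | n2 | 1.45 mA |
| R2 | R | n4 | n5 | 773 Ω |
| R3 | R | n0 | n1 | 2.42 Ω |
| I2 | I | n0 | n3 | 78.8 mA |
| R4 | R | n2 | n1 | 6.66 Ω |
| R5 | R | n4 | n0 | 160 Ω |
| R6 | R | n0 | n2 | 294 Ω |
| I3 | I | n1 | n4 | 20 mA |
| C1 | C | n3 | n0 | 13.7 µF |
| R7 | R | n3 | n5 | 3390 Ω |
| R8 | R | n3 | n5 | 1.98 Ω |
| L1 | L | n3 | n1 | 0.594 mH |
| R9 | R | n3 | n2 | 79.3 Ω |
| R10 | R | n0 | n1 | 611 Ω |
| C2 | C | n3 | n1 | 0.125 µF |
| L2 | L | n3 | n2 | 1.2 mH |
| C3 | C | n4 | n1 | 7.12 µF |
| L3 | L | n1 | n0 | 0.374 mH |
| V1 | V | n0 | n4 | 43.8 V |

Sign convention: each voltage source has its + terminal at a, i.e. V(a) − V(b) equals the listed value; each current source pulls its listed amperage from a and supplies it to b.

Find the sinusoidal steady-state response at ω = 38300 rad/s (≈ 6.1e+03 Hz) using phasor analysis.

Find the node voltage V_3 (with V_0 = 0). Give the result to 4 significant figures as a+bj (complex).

-0.2779+3.264j V

MNA unknowns: 5 node voltages V₁..V_5 plus 1 source current (V1)
R1: Y=0.006897+0.000j on G[5,1]
I1: z[4]−=0.00145, z[2]+=0.00145
R2: Y=0.001294+0.000j on G[4,5]
R3: Y=0.4132+0.000j on G[0,1]
I2: z[0]−=0.0788, z[3]+=0.0788
R4: Y=0.1502+0.000j on G[2,1]
R5: Y=0.006250+0.000j on G[4,0]
R6: Y=0.003401+0.000j on G[0,2]
I3: z[1]−=0.02, z[4]+=0.02
C1: Y=0.000+0.5247j on G[3,0]
R7: Y=0.0002950+0.000j on G[3,5]
R8: Y=0.5051+0.000j on G[3,5]
L1: Y=0.000-0.04396j on G[3,1]
R9: Y=0.01261+0.000j on G[3,2]
R10: Y=0.001637+0.000j on G[0,1]
C2: Y=0.000+0.004788j on G[3,1]
L2: Y=0.000-0.02176j on G[3,2]
C3: Y=0.000+0.2727j on G[4,1]
L3: Y=0.000-0.06981j on G[1,0]
V1: row V0−V4=43.8, i_V1 at 0,4
solve → V1=-7.791-24.46j, V2=-3.705-22.30j, V3=-0.2779+3.264j, V4=-43.80+0.000j, V5=-0.4884+2.884j
aux → i_V1=-7.017-9.823j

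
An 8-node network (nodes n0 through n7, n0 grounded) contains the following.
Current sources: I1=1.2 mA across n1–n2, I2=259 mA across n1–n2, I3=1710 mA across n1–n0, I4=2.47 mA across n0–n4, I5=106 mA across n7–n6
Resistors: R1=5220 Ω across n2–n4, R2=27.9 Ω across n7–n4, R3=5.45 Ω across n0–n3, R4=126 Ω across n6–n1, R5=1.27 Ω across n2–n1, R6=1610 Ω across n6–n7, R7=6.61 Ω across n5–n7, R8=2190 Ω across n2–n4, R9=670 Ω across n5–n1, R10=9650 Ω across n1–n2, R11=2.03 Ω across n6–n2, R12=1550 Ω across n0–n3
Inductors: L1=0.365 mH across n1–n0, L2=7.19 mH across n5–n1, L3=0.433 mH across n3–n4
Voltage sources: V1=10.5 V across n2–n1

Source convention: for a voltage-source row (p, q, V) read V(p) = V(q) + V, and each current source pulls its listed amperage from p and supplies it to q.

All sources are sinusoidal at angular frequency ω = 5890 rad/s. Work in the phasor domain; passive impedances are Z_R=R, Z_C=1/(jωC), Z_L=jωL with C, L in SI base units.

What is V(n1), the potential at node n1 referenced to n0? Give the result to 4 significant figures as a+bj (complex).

-0.1589-3.473j V

Element admittances at ω=5890 rad/s:
  I1: injects 0.0012 A into n2 (from n1)
  Y(R1) = 0.0001916+0.000j S between n2,n4
  Y(R2) = 0.03584+0.000j S between n7,n4
  Y(L1) = 0.000-0.4651j S between n1,n0
  I2: injects 0.259 A into n2 (from n1)
  Y(R3) = 0.1835+0.000j S between n0,n3
  Y(R4) = 0.007937+0.000j S between n6,n1
  I3: injects 1.71 A into n0 (from n1)
  Y(R5) = 0.7874+0.000j S between n2,n1
  Y(R6) = 0.0006211+0.000j S between n6,n7
  Y(R7) = 0.1513+0.000j S between n5,n7
  Y(R8) = 0.0004566+0.000j S between n2,n4
  I4: injects 0.00247 A into n4 (from n0)
  Y(R9) = 0.001493+0.000j S between n5,n1
  I5: injects 0.106 A into n6 (from n7)
  Y(R10) = 0.0001036+0.000j S between n1,n2
  Y(L2) = 0.000-0.02361j S between n5,n1
  Y(L3) = 0.000-0.3921j S between n3,n4
  Y(R11) = 0.4926+0.000j S between n6,n2
  Y(R12) = 0.0006452+0.000j S between n0,n3
  V1: constraint V(n2)−V(n1) = 10.5
Assemble and solve the 8×8 MNA system:
  V(n1)=-0.1589-3.473j  V(n2)=10.34-3.473j  V(n3)=-0.5000-0.4014j  V(n4)=-0.3115-0.6362j  V(n5)=-3.167-3.120j  V(n6)=10.37-3.472j  V(n7)=-3.142-2.647j
  i(V1)=-8.001+0.002343j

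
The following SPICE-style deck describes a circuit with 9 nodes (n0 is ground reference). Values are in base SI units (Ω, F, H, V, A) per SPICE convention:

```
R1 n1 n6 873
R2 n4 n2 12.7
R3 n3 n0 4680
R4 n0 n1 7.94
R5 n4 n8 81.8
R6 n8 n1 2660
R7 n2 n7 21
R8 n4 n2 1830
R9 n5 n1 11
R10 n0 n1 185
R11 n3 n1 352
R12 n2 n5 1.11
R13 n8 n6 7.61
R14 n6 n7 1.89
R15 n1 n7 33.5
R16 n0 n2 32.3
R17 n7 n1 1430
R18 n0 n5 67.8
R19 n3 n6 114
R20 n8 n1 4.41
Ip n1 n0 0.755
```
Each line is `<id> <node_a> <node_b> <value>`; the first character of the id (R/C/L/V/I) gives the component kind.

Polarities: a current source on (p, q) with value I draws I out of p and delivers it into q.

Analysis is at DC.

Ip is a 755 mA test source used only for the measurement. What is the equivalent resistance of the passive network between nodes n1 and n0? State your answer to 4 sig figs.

Element admittances at DC:
  Y(R1) = 0.001145 S between n1,n6
  Y(R2) = 0.07874 S between n4,n2
  Y(R3) = 0.0002137 S between n3,n0
  Y(R4) = 0.1259 S between n0,n1
  Y(R5) = 0.01222 S between n4,n8
  Y(R6) = 0.0003759 S between n8,n1
  Y(R7) = 0.04762 S between n2,n7
  Y(R8) = 0.0005464 S between n4,n2
  Y(R9) = 0.09091 S between n5,n1
  Y(R10) = 0.005405 S between n0,n1
  Y(R11) = 0.002841 S between n3,n1
  Y(R12) = 0.9009 S between n2,n5
  Y(R13) = 0.1314 S between n8,n6
  Y(R14) = 0.5291 S between n6,n7
  Y(R15) = 0.02985 S between n1,n7
  Y(R16) = 0.03096 S between n0,n2
  Y(R17) = 0.0006993 S between n7,n1
  Y(R18) = 0.01475 S between n0,n5
  Y(R19) = 0.008772 S between n3,n6
  Y(R20) = 0.2268 S between n8,n1
  Ip: injects 0.755 A into n0 (from n1)
Assemble and solve the 8×8 MNA system:
  V(n1)=-4.567  V(n2)=-3.355  V(n3)=-4.220  V(n4)=-3.495  V(n5)=-3.415  V(n6)=-4.211  V(n7)=-4.162  V(n8)=-4.405

R_eq = 6.049 Ω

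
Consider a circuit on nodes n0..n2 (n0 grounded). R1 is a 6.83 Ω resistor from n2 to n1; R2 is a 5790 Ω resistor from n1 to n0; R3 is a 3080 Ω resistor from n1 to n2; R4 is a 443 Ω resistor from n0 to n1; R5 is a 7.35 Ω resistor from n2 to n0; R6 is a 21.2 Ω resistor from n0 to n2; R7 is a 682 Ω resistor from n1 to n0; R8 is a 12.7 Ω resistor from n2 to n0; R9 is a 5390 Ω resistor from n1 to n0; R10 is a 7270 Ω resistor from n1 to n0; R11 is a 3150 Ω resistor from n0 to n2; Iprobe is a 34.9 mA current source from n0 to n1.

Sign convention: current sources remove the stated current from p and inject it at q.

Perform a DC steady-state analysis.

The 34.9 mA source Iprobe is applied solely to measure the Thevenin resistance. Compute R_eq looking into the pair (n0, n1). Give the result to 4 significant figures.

Apply KCL at each of the 2 non-ground nodes and solve the resulting linear system.
Node n1: branches {R1, R2, R3, R4, R7, R9, R10, Iprobe} → V_1 = 0.3550
Node n2: branches {R1, R3, R5, R6, R8, R11} → V_2 = 0.1274

R_eq = 10.17 Ω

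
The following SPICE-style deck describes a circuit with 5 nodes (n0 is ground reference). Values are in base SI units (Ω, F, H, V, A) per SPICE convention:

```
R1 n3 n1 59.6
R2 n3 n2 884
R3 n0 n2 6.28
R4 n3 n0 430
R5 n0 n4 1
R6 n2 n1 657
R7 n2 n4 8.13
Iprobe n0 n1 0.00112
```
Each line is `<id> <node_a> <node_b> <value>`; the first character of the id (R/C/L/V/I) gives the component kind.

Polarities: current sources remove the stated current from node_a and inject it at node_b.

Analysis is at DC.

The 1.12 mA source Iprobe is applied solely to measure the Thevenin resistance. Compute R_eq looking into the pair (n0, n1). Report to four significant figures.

Apply KCL at each of the 4 non-ground nodes and solve the resulting linear system.
Node n1: branches {R1, R6, Iprobe} → V_1 = 0.2565
Node n2: branches {R2, R3, R6, R7} → V_2 = 0.002326
Node n3: branches {R1, R2, R4} → V_3 = 0.2128
Node n4: branches {R5, R7} → V_4 = 0.0002547

R_eq = 229.0 Ω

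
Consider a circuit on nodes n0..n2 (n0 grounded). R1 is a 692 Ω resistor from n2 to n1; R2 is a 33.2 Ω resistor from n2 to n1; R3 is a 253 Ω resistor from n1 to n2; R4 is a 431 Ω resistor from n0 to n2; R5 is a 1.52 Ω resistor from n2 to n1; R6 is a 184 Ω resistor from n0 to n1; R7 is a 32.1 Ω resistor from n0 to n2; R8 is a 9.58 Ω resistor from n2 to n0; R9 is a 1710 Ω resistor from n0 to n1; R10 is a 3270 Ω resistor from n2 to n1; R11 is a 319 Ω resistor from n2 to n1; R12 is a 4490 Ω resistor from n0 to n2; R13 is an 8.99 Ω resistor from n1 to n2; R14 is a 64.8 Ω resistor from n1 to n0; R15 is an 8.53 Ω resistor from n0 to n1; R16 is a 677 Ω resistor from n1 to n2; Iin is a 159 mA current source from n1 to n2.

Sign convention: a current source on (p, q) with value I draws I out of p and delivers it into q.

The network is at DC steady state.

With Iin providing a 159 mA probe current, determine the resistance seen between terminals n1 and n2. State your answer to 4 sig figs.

Apply KCL at each of the 2 non-ground nodes and solve the resulting linear system.
Node n1: branches {R1, R2, R3, R5, R6, R9, R10, R11, R13, R14, R15, R16, Iin} → V_1 = -0.09027
Node n2: branches {R1, R2, R3, R4, R5, R7, R8, R10, R11, R12, R13, R16, Iin} → V_2 = 0.09067

R_eq = 1.138 Ω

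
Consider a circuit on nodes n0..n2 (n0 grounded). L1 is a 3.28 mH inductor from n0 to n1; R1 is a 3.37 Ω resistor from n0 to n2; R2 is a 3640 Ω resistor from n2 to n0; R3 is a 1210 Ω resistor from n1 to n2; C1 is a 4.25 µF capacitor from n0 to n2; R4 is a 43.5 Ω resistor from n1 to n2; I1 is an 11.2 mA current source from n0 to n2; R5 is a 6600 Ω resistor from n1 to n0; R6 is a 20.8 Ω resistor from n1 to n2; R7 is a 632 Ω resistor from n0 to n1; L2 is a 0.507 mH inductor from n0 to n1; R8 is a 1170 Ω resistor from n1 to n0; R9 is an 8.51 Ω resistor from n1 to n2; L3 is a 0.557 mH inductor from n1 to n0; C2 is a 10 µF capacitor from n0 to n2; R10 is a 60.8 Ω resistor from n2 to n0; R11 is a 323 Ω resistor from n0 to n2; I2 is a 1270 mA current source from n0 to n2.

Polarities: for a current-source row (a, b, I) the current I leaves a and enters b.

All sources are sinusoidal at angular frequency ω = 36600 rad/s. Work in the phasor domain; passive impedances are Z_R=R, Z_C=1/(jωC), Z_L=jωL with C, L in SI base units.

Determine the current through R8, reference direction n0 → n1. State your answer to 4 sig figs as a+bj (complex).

Apply KCL at each of the 2 non-ground nodes and solve the resulting linear system.
Node n1: branches {L1, R3, R4, R5, R6, R7, L2, R8, R9, L3} → V_1 = 1.792-0.6585j
Node n2: branches {R1, R2, R3, C1, R4, I1, R6, R9, C2, R10, R11, I2} → V_2 = 1.430-1.720j

-0.001532+0.0005628j A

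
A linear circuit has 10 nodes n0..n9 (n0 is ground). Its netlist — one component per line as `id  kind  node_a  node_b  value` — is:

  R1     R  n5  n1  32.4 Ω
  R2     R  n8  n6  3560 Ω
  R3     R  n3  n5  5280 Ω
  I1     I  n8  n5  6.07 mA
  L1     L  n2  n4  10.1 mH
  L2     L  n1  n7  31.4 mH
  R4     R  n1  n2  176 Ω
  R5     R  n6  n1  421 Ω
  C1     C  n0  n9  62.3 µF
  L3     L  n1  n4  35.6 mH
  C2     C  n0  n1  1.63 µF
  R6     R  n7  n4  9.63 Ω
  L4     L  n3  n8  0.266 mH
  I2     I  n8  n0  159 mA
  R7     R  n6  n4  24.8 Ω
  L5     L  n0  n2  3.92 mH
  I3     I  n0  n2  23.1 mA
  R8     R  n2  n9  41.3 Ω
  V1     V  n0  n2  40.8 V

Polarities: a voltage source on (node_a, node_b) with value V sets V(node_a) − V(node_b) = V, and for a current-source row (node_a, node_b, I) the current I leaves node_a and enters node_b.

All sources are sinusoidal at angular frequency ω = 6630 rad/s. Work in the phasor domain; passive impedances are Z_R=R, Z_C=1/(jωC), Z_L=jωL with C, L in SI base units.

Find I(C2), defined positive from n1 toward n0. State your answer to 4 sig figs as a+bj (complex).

-0.5257-0.2056j A

Apply KCL at each of the 9 non-ground nodes and solve the resulting linear system.
Node n1: branches {R1, L2, R4, R5, L3, C2} → V_1 = -19.02+48.64j
Node n2: branches {L1, R4, L5, I3, R8, V1} → V_2 = -40.80+0.000j
Node n3: branches {R3, L4} → V_3 = -381.8+30.46j
Node n4: branches {L1, L3, R6, R7} → V_4 = -36.06+16.27j
Node n5: branches {R1, R3, I1} → V_5 = -21.04+48.53j
Node n6: branches {R2, R5, R7} → V_6 = -37.38+18.15j
Node n7: branches {L2, R6} → V_7 = -34.53+15.55j
Node n8: branches {R2, I1, L4, I2} → V_8 = -381.8+30.34j
Node n9: branches {C1, R8} → V_9 = -0.1397+2.384j
Source currents: i(V1)=-1.374+1.307j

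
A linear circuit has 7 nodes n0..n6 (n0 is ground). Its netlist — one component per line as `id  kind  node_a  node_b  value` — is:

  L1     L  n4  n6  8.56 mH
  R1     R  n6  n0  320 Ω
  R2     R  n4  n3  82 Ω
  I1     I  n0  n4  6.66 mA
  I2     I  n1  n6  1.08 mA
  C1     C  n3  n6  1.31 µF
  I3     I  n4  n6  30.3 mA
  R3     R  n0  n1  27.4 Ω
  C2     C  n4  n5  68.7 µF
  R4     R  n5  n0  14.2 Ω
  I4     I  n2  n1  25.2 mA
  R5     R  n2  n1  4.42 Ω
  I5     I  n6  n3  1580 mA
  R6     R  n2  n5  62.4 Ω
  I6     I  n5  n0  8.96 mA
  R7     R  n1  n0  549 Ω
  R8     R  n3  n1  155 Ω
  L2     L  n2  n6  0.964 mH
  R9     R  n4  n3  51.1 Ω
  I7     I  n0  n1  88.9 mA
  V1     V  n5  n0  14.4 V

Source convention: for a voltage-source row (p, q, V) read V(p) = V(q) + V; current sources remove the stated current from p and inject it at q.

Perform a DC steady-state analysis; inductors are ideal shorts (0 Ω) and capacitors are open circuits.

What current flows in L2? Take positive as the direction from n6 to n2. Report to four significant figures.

-0.2718 A

MNA unknowns: 6 node voltages V₁..V_6 plus 3 source currents (L1, L2, V1)
L1: row V4−V6=0, i_L1 at 4,6
R1: Y=0.003125 on G[6,0]
R2: Y=0.01220 on G[4,3]
I1: z[0]−=0.00666, z[4]+=0.00666
I2: z[1]−=0.00108, z[6]+=0.00108
C1: Y=0.000 on G[3,6]
I3: z[4]−=0.0303, z[6]+=0.0303
R3: Y=0.03650 on G[0,1]
C2: Y=0.000 on G[4,5]
R4: Y=0.07042 on G[5,0]
I4: z[2]−=0.0252, z[1]+=0.0252
R5: Y=0.2262 on G[2,1]
I5: z[6]−=1.58, z[3]+=1.58
R6: Y=0.01603 on G[2,5]
I6: z[5]−=0.00896, z[0]+=0.00896
R7: Y=0.001821 on G[1,0]
R8: Y=0.006452 on G[3,1]
L2: row V2−V6=0, i_L2 at 2,6
R9: Y=0.01957 on G[4,3]
I7: z[0]−=0.0889, z[1]+=0.0889
V1: row V5−V0=14.4, i_V1 at 5,0
solve → V1=5.900, V2=5.236, V3=46.69, V4=5.236, V5=14.40, V6=5.236
aux → i_L1=1.293, i_L2=0.2718, i_V1=-1.170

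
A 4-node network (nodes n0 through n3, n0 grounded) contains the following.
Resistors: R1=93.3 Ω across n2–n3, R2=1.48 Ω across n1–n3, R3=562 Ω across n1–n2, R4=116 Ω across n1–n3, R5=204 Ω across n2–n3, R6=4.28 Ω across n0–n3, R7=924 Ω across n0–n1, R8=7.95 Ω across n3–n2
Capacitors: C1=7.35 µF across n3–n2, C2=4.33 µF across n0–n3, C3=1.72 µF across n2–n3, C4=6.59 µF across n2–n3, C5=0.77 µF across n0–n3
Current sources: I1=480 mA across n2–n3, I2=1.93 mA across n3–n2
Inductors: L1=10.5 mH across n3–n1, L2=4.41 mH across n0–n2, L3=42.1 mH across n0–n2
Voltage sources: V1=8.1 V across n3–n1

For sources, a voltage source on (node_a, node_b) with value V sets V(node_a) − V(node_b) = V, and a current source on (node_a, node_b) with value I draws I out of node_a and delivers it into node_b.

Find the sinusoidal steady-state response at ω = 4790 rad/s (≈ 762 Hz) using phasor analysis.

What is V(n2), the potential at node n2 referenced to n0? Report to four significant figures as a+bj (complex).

Element admittances at ω=4790 rad/s:
  Y(R1) = 0.01072+0.000j S between n2,n3
  Y(R2) = 0.6757+0.000j S between n1,n3
  Y(C1) = 0.000+0.03521j S between n3,n2
  I1: injects 0.48 A into n3 (from n2)
  Y(L1) = 0.000-0.01988j S between n3,n1
  Y(C2) = 0.000+0.02074j S between n0,n3
  I2: injects 0.00193 A into n2 (from n3)
  Y(L2) = 0.000-0.04734j S between n0,n2
  Y(C3) = 0.000+0.008239j S between n2,n3
  Y(R3) = 0.001779+0.000j S between n1,n2
  Y(R4) = 0.008621+0.000j S between n1,n3
  Y(R5) = 0.004902+0.000j S between n2,n3
  Y(R6) = 0.2336+0.000j S between n0,n3
  Y(C4) = 0.000+0.03157j S between n2,n3
  Y(R7) = 0.001082+0.000j S between n0,n1
  Y(C5) = 0.000+0.003688j S between n0,n3
  Y(L3) = 0.000-0.004959j S between n0,n2
  Y(R8) = 0.1258+0.000j S between n3,n2
  V1: constraint V(n3)−V(n1) = 8.1
Assemble and solve the 4×4 MNA system:
  V(n1)=-8.091-0.6915j  V(n2)=-3.099-0.1952j  V(n3)=0.008873-0.6915j
  i(V1)=-5.560+0.1594j

-3.099-0.1952j V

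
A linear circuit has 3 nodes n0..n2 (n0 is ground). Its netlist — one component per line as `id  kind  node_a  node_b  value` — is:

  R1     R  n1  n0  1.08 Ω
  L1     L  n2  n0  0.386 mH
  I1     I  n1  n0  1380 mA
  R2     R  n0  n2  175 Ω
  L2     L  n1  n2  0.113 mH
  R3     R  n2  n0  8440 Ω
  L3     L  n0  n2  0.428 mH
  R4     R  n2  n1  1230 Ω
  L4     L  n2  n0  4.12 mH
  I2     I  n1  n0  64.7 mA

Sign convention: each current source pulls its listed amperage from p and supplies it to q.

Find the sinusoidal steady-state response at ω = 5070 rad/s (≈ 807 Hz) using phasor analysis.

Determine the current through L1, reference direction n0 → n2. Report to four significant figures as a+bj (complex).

MNA unknowns: 2 node voltages V₁..V_2
R1: Y=0.9259+0.000j on G[1,0]
L1: Y=0.000-0.5110j on G[2,0]
I1: z[1]−=1.38, z[0]+=1.38
R2: Y=0.005714+0.000j on G[0,2]
L2: Y=0.000-1.745j on G[1,2]
R3: Y=0.0001185+0.000j on G[2,0]
L3: Y=0.000-0.4608j on G[0,2]
R4: Y=0.0008130+0.000j on G[2,1]
L4: Y=0.000-0.04787j on G[2,0]
I2: z[1]−=0.0647, z[0]+=0.0647
solve → V1=-1.051-0.7287j, V2=-0.6643-0.4587j

0.2344-0.3394j A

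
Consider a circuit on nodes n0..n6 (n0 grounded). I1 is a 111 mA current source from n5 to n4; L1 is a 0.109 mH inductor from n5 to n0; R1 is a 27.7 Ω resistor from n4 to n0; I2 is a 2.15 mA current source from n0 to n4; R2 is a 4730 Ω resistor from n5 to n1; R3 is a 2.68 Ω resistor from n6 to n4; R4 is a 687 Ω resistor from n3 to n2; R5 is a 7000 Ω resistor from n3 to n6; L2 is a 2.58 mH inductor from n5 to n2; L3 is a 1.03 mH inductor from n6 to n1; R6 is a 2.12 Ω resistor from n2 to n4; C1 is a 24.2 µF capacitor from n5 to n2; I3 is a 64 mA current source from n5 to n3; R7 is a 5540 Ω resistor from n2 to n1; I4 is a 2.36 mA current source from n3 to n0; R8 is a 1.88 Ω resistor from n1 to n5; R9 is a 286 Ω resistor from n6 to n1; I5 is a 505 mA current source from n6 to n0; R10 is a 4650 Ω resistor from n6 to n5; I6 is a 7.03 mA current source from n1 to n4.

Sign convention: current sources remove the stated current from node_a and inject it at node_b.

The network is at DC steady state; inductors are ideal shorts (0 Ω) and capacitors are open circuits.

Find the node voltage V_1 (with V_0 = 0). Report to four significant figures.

Element admittances at DC:
  I1: injects 0.111 A into n4 (from n5)
  L1: short n5↔n0 (DC inductor)
  Y(R1) = 0.03610 S between n4,n0
  I2: injects 0.00215 A into n4 (from n0)
  Y(R2) = 0.0002114 S between n5,n1
  Y(R3) = 0.3731 S between n6,n4
  Y(R4) = 0.001456 S between n3,n2
  Y(R5) = 0.0001429 S between n3,n6
  L2: short n5↔n2 (DC inductor)
  L3: short n6↔n1 (DC inductor)
  Y(R6) = 0.4717 S between n2,n4
  Y(C1) = 0.000 S between n5,n2
  I3: injects 0.064 A into n3 (from n5)
  Y(R7) = 0.0001805 S between n2,n1
  I4: injects 0.00236 A into n0 (from n3)
  Y(R8) = 0.5319 S between n1,n5
  Y(R9) = 0.003497 S between n6,n1
  I5: injects 0.505 A into n0 (from n6)
  Y(R10) = 0.0002151 S between n6,n5
  I6: injects 0.00703 A into n4 (from n1)
Assemble and solve the 9×9 MNA system:
  V(n1)=-0.6093  V(n2)=0.000  V(n3)=38.51  V(n4)=-0.1217  V(n5)=0.000  V(n6)=-0.6093
  i(L1)=-0.5008  i(L2)=0.001448  i(L3)=-0.3173

-0.6093 V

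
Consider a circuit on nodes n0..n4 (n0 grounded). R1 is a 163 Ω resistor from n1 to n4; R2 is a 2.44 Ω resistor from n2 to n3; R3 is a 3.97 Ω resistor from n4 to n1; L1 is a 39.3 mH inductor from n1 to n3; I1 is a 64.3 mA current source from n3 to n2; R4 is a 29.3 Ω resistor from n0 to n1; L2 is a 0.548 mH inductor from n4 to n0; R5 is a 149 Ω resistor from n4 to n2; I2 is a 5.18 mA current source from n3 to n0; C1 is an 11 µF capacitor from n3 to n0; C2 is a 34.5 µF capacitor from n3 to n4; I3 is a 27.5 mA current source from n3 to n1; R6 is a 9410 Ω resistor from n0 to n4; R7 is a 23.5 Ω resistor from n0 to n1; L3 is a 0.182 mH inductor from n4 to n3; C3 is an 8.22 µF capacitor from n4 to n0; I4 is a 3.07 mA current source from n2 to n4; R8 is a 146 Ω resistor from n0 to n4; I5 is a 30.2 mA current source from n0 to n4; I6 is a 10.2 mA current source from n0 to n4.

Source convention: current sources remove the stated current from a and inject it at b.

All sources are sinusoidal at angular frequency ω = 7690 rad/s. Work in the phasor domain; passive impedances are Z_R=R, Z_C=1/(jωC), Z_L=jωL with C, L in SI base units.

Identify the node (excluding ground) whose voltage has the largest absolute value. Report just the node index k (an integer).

2

Element admittances at ω=7690 rad/s:
  Y(R1) = 0.006135+0.000j S between n1,n4
  Y(R2) = 0.4098+0.000j S between n2,n3
  Y(R3) = 0.2519+0.000j S between n4,n1
  Y(L1) = 0.000-0.003309j S between n1,n3
  I1: injects 0.0643 A into n2 (from n3)
  Y(R4) = 0.03413+0.000j S between n0,n1
  Y(L2) = 0.000-0.2373j S between n4,n0
  Y(R5) = 0.006711+0.000j S between n4,n2
  I2: injects 0.00518 A into n0 (from n3)
  Y(C1) = 0.000+0.08459j S between n3,n0
  Y(C2) = 0.000+0.2653j S between n3,n4
  I3: injects 0.0275 A into n1 (from n3)
  Y(R6) = 0.0001063+0.000j S between n0,n4
  Y(R7) = 0.04255+0.000j S between n0,n1
  Y(L3) = 0.000-0.7145j S between n4,n3
  Y(C3) = 0.000+0.06321j S between n4,n0
  I4: injects 0.00307 A into n4 (from n2)
  Y(R8) = 0.006849+0.000j S between n0,n4
  I5: injects 0.0302 A into n4 (from n0)
  I6: injects 0.0102 A into n4 (from n0)
Assemble and solve the 4×4 MNA system:
  V(n1)=0.1937+0.1194j  V(n2)=0.3242+0.09047j  V(n3)=0.1778+0.08942j  V(n4)=0.1451+0.1546j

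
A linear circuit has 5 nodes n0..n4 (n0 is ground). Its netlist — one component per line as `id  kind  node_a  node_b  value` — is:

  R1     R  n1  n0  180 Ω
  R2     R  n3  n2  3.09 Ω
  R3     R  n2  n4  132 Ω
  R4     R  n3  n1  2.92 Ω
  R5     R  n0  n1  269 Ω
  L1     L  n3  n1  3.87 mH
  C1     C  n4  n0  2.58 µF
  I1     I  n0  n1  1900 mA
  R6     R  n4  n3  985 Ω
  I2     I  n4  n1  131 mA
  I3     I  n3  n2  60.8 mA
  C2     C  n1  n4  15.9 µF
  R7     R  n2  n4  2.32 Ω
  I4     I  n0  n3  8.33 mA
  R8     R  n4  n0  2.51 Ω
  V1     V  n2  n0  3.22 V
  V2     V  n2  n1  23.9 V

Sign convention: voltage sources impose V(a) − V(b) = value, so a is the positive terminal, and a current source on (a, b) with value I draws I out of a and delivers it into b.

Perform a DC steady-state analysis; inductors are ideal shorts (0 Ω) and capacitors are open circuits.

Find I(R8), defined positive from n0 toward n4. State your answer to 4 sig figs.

MNA unknowns: 4 node voltages V₁..V_4 plus 3 source currents (L1, V1, V2)
R1: Y=0.005556 on G[1,0]
R2: Y=0.3236 on G[3,2]
R3: Y=0.007576 on G[2,4]
R4: Y=0.3425 on G[3,1]
R5: Y=0.003717 on G[0,1]
L1: row V3−V1=0, i_L1 at 3,1
C1: Y=0.000 on G[4,0]
I1: z[0]−=1.9, z[1]+=1.9
R6: Y=0.001015 on G[4,3]
I2: z[4]−=0.131, z[1]+=0.131
I3: z[3]−=0.0608, z[2]+=0.0608
C2: Y=0.000 on G[1,4]
R7: Y=0.4310 on G[2,4]
I4: z[0]−=0.00833, z[3]+=0.00833
R8: Y=0.3984 on G[4,0]
V1: row V2−V0=3.22, i_V1 at 2,0
V2: row V2−V1=23.9, i_V2 at 2,1
solve → V1=-20.68, V2=3.220, V3=-20.68, V4=1.504
aux → i_L1=7.705, i_V1=1.501, i_V2=-9.927

-0.5992 A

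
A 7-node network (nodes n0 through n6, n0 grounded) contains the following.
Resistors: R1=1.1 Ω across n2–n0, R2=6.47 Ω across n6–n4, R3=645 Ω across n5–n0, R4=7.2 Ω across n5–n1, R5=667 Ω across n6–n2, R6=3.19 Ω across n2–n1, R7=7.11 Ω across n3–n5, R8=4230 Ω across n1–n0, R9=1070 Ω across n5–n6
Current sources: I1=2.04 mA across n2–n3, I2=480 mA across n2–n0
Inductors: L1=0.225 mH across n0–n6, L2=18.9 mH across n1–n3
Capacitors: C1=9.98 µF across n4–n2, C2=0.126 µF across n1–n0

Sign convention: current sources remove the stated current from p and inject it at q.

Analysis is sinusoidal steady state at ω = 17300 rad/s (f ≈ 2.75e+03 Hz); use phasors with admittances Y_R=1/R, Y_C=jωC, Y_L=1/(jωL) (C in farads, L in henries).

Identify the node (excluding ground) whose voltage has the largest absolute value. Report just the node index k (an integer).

4

MNA unknowns: 6 node voltages V₁..V_6
R1: Y=0.9091+0.000j on G[2,0]
I1: z[2]−=0.00204, z[3]+=0.00204
R2: Y=0.1546+0.000j on G[6,4]
R3: Y=0.001550+0.000j on G[5,0]
R4: Y=0.1389+0.000j on G[5,1]
R5: Y=0.001499+0.000j on G[6,2]
L1: Y=0.000-0.2569j on G[0,6]
R6: Y=0.3135+0.000j on G[2,1]
C1: Y=0.000+0.1727j on G[4,2]
R7: Y=0.1406+0.000j on G[3,5]
C2: Y=0.000+0.002180j on G[1,0]
L2: Y=0.000-0.003058j on G[1,3]
R8: Y=0.0002364+0.000j on G[1,0]
R9: Y=0.0009346+0.000j on G[5,6]
I2: z[2]−=0.48, z[0]+=0.48
solve → V1=-0.4436+0.01970j, V2=-0.4541+0.01755j, V3=-0.4065+0.01926j, V4=-0.3632-0.3599j, V5=-0.4210+0.01845j, V6=0.05845-0.2584j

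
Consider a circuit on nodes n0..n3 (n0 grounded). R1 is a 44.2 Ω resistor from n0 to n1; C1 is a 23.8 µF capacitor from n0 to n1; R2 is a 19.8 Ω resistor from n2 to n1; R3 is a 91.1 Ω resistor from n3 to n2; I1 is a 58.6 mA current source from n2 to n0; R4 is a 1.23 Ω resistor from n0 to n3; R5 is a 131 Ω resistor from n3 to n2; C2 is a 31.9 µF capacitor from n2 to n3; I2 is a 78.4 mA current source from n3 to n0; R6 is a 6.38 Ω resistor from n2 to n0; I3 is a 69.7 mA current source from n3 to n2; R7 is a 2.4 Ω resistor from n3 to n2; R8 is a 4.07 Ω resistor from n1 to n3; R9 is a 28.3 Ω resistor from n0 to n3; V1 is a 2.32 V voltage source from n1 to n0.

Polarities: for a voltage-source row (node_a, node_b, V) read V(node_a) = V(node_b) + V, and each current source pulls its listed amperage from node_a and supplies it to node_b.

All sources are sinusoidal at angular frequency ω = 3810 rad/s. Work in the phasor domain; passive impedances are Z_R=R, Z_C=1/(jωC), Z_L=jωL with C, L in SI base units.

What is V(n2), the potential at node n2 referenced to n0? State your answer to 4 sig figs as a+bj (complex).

0.4767-0.01075j V

Apply KCL at each of the 3 non-ground nodes and solve the resulting linear system.
Node n1: branches {R1, C1, R2, R8, V1} → V_1 = 2.320+0.000j
Node n2: branches {R2, R3, I1, R5, C2, R6, I3, R7} → V_2 = 0.4767-0.01075j
Node n3: branches {R3, R4, R5, C2, I2, I3, R7, R8, R9} → V_3 = 0.4126+0.002037j
Source currents: i(V1)=-0.6142-0.2104j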